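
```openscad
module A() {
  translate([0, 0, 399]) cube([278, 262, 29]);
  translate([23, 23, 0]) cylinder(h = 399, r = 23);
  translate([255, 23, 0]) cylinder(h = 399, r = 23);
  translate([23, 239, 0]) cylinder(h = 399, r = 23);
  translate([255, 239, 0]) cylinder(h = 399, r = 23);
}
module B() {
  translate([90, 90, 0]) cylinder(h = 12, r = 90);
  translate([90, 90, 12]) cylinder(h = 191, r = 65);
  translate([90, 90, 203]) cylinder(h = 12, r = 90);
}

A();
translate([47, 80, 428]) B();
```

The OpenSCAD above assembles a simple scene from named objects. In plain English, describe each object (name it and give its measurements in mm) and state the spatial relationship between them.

A is a four-legged stool. The seat is a 278×262×29 mm slab whose top surface is at z = 428 mm; four round legs, each 46 mm in diameter, run from the floor (z = 0) to the underside of the seat, each leg's axis is inset half a diameter from the nearest pair of seat edges (so the leg's bounding box is flush with the corner).

B is a spool: two coaxial disc flanges of radius 90 mm and thickness 12 mm, joined by a core cylinder of radius 65 mm and height 191 mm. The lower flange rests on z = 0 and the three cylinders share a vertical axis.

The spool is on top of the stool.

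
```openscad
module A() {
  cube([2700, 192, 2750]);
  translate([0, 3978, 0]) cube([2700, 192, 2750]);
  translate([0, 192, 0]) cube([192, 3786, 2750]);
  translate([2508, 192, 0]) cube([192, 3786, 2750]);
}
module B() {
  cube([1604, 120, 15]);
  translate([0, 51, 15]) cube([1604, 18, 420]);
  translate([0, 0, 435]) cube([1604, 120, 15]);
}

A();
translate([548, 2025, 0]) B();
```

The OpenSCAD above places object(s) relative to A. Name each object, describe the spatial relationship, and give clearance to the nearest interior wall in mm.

Clearances: x = 356, y = 1833; minimum 356 mm.

A is a house frame. B is an I-beam. The I-beam sits inside the house frame, centred. The clearance to the nearest interior wall is 356 mm.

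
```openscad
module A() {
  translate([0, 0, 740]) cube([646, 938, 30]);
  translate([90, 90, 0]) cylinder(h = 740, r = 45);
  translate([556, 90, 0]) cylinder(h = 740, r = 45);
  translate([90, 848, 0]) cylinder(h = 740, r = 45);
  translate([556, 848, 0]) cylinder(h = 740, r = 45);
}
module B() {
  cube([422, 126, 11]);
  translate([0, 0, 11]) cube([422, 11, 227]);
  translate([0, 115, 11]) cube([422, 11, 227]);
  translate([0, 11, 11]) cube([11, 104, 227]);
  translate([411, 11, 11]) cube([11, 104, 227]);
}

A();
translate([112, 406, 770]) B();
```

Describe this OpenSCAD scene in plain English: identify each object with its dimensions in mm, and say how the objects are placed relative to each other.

A is a table: top 646 mm (x) × 938 mm (y), 30 mm thick, upper face at z = 770 mm, on four round legs of 90 mm diameter, each leg's bounding box inset 45 mm from the nearest pair of top edges, running from z = 0 to the bottom of the top.

B is an open storage box with external size 422×126×238 mm and wall thickness 11 mm (the base is also 11 mm thick). The base covers the whole footprint; the four walls stand on the base, with the y-facing walls full-width and the x-facing walls fitting between their inner faces.

The open box is on top of the table, centred.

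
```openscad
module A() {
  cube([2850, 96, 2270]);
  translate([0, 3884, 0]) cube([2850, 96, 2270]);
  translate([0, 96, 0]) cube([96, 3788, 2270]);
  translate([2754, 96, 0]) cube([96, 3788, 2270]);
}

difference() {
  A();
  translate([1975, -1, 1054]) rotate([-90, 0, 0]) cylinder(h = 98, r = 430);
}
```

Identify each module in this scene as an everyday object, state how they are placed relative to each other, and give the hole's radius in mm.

A is a house frame. The house frame has a circular hole through its front wall. The hole's radius is 430 mm.

The subtracted cylinder has r = 430 mm.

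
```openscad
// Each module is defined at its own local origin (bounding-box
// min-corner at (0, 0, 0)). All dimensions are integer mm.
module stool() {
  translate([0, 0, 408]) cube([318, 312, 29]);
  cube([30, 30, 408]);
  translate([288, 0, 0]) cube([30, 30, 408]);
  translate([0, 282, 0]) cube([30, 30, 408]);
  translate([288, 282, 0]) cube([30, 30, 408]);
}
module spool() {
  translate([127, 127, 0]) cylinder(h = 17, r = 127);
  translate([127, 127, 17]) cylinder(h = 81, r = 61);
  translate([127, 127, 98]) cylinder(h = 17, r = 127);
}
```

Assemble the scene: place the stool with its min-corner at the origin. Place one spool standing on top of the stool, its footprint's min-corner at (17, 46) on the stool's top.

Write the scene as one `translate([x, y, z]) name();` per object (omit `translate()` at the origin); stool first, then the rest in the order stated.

stool();
translate([17, 46, 437]) spool();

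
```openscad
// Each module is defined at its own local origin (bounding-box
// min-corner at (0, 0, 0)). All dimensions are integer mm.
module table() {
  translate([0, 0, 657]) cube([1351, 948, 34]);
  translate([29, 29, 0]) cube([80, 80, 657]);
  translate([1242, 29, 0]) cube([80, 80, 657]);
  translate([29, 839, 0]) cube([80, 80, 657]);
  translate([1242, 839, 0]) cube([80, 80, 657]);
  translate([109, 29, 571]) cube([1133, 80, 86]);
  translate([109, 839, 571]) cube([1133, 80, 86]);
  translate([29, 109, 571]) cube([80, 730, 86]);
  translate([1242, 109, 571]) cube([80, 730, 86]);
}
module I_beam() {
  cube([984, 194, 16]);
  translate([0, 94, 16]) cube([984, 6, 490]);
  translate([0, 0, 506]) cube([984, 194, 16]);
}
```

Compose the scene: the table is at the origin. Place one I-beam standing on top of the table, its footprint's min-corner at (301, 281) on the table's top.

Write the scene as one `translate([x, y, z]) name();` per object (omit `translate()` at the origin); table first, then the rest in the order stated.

table();
translate([301, 281, 691]) I_beam();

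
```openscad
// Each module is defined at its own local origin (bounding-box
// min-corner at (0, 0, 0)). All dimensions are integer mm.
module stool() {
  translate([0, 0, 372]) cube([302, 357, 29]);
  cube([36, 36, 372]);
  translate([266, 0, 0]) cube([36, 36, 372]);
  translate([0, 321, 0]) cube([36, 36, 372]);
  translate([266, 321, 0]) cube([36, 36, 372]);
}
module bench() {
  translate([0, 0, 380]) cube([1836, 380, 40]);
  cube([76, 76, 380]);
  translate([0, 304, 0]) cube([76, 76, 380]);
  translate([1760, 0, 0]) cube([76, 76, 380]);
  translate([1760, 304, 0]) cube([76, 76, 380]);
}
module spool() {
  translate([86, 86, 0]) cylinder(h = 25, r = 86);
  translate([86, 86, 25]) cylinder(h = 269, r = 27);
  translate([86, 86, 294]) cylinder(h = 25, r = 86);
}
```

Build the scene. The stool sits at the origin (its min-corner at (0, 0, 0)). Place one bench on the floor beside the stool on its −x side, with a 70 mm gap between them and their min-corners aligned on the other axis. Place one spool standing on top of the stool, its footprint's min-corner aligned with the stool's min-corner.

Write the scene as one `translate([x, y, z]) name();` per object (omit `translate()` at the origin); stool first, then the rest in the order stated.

stool();
translate([-1906, 0, 0]) bench();
translate([0, 0, 401]) spool();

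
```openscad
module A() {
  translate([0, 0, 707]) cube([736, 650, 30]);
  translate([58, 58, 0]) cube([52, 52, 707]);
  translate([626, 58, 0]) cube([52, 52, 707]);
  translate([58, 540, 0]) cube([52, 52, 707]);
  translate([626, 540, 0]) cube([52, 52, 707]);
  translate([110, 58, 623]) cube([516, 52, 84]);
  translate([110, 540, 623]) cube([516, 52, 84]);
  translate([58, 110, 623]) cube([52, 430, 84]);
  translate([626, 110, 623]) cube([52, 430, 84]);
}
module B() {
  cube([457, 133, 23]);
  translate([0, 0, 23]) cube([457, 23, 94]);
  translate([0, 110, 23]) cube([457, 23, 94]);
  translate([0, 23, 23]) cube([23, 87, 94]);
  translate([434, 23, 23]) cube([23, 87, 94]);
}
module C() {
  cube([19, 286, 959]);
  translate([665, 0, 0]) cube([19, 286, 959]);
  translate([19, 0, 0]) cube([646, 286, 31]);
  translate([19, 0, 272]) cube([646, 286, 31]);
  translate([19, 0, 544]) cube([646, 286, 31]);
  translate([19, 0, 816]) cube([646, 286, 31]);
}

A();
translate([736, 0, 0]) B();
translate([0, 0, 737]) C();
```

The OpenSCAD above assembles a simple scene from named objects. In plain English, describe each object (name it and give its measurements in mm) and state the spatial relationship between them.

A is a rectangular dining table. The top is 736×650×30 mm with its upper surface at z = 737 mm. It stands on four 52×52 mm square legs, each inset 58 mm from the nearest pair of top edges, running from the floor to the underside of the top. Four apron rails, 52 mm thick and 84 mm tall, run between adjacent legs with their top edges flush with the underside of the top and their outer faces flush with the legs' outer faces.

B is an open-topped rectangular box: outside dimensions 457×133×117 mm, with a uniform wall and base thickness of 23 mm. The base is a full 457×133 slab on the floor; four walls sit on top of the base. The front and back walls (the −y and +y sides) span the full width; the two side walls fit between them.

C is an open bookshelf. Two side panels, each 19 mm thick, 286 mm deep and 959 mm tall, stand 684 mm apart (outside-to-outside). Between them sit 4 shelves, each 31 mm thick and 286 mm deep, spanning the full gap between the sides. The bottom shelf rests on the floor (its underside at z = 0) and the clear gap between one shelf's top and the next shelf's underside is 241 mm.

The open box is against the table's +x side, with their −y faces flush. The bookshelf is on top of the table.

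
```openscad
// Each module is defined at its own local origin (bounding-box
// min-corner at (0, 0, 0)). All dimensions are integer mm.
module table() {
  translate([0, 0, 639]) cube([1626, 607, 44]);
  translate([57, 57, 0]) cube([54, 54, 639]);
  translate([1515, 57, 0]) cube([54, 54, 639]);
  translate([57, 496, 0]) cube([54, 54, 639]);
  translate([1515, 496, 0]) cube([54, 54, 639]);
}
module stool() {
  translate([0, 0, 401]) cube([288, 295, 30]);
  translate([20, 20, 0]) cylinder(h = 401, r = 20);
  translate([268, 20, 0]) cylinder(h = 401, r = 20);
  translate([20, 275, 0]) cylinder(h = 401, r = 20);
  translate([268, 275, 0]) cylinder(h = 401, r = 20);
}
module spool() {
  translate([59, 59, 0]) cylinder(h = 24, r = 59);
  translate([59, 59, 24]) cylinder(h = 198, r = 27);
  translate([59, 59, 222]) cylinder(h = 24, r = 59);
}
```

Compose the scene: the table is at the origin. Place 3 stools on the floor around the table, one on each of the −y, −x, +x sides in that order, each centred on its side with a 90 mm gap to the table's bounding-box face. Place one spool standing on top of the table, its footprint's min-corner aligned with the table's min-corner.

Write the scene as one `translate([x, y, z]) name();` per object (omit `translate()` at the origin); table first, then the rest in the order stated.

table();
translate([669, -385, 0]) stool();
translate([-378, 156, 0]) stool();
translate([1716, 156, 0]) stool();
translate([0, 0, 683]) spool();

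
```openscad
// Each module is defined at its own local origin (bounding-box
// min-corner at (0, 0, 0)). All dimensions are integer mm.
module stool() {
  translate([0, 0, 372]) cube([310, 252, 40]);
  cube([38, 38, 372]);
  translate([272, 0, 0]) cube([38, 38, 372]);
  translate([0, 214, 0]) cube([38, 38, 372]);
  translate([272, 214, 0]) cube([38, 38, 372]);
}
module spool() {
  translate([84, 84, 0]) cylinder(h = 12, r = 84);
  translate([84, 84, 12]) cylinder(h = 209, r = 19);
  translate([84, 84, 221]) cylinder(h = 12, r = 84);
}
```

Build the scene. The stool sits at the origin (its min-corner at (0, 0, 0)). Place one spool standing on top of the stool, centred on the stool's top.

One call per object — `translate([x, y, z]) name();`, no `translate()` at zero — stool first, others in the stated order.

stool();
translate([71, 42, 412]) spool();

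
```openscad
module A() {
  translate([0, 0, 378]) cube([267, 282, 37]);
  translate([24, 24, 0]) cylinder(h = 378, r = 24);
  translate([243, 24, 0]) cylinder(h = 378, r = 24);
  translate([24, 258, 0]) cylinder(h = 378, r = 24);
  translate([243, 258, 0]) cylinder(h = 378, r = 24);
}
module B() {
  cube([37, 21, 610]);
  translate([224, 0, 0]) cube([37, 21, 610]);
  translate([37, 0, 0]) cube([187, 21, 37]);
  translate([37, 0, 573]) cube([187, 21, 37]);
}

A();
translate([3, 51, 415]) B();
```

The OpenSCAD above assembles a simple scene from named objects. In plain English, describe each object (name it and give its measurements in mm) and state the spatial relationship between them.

A is a four-legged stool. The seat is 267×282 mm, 37 mm thick, top at z = 415 mm. It stands on four round legs, each 48 mm in diameter, from z = 0 to the seat underside, each leg's axis is inset half a diameter from the nearest pair of seat edges (so the leg's bounding box is flush with the corner).

B is a picture frame with a 187×536 mm rectangular opening (x by z) and a uniform 37 mm border on every side. Frame depth is 21 mm along y. It is built from two vertical stiles running the full outside height and two horizontal rails spanning the gap between the stiles.

The picture frame is on top of the stool.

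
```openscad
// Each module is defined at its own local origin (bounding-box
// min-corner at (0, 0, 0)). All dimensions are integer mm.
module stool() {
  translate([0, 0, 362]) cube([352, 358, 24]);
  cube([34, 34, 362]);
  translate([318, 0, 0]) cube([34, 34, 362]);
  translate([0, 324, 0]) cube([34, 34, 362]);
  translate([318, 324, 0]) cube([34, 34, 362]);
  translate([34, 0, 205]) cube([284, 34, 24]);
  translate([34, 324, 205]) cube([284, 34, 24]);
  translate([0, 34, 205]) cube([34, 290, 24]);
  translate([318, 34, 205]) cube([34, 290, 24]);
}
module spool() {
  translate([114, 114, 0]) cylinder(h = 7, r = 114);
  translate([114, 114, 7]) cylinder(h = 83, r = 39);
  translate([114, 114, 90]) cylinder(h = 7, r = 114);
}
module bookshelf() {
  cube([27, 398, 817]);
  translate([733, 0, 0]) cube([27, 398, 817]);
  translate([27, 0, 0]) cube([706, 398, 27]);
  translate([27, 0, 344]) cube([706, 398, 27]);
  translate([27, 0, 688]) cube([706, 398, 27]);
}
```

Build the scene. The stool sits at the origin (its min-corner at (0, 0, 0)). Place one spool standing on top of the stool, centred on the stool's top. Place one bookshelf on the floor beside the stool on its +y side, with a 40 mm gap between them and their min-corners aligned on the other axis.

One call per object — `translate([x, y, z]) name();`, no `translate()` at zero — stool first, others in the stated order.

stool();
translate([62, 65, 386]) spool();
translate([0, 398, 0]) bookshelf();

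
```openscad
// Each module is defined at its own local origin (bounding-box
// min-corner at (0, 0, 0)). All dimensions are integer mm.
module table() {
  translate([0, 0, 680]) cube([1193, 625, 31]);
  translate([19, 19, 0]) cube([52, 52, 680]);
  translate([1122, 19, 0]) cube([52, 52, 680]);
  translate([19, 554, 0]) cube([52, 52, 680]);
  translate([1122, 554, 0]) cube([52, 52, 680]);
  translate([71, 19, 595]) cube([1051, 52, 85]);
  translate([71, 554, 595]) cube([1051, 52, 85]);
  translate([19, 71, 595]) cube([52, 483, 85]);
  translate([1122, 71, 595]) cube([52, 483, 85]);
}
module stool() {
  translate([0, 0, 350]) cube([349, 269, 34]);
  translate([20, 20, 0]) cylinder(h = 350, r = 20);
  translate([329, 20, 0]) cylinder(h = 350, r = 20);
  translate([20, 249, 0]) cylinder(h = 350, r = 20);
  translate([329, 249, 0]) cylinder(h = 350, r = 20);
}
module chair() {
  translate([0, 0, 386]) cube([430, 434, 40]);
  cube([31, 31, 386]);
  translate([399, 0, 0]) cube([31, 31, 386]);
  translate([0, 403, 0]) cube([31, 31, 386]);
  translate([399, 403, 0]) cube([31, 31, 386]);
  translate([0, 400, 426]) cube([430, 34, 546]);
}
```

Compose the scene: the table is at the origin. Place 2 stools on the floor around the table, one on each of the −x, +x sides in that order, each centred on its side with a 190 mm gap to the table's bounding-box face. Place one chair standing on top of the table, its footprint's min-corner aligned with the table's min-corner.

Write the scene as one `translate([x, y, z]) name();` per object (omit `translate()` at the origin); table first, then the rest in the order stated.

table();
translate([-539, 178, 0]) stool();
translate([1383, 178, 0]) stool();
translate([0, 0, 711]) chair();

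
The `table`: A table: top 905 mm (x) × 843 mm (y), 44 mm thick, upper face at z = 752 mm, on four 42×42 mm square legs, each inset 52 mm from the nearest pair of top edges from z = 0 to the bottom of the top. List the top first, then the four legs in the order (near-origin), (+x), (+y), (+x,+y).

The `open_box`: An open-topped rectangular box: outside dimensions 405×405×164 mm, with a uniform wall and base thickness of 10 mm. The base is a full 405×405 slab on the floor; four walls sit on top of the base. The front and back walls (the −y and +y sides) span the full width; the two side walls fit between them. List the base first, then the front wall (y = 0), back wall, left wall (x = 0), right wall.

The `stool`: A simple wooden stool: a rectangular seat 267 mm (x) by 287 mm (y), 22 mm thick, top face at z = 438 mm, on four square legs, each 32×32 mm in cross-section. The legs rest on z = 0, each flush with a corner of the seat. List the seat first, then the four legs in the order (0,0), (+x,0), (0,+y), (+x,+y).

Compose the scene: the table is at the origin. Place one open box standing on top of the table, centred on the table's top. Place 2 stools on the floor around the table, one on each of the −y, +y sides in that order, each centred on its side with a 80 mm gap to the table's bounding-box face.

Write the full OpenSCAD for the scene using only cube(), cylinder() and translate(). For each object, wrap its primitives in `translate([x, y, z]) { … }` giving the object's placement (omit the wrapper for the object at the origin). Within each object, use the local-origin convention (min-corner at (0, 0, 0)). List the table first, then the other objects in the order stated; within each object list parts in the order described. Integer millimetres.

translate([0, 0, 708]) cube([905, 843, 44]);
translate([52, 52, 0]) cube([42, 42, 708]);
translate([811, 52, 0]) cube([42, 42, 708]);
translate([52, 749, 0]) cube([42, 42, 708]);
translate([811, 749, 0]) cube([42, 42, 708]);
translate([250, 219, 752]) {
  cube([405, 405, 10]);
  translate([0, 0, 10]) cube([405, 10, 154]);
  translate([0, 395, 10]) cube([405, 10, 154]);
  translate([0, 10, 10]) cube([10, 385, 154]);
  translate([395, 10, 10]) cube([10, 385, 154]);
}
translate([319, -367, 0]) {
  translate([0, 0, 416]) cube([267, 287, 22]);
  cube([32, 32, 416]);
  translate([235, 0, 0]) cube([32, 32, 416]);
  translate([0, 255, 0]) cube([32, 32, 416]);
  translate([235, 255, 0]) cube([32, 32, 416]);
}
translate([319, 923, 0]) {
  translate([0, 0, 416]) cube([267, 287, 22]);
  cube([32, 32, 416]);
  translate([235, 0, 0]) cube([32, 32, 416]);
  translate([0, 255, 0]) cube([32, 32, 416]);
  translate([235, 255, 0]) cube([32, 32, 416]);
}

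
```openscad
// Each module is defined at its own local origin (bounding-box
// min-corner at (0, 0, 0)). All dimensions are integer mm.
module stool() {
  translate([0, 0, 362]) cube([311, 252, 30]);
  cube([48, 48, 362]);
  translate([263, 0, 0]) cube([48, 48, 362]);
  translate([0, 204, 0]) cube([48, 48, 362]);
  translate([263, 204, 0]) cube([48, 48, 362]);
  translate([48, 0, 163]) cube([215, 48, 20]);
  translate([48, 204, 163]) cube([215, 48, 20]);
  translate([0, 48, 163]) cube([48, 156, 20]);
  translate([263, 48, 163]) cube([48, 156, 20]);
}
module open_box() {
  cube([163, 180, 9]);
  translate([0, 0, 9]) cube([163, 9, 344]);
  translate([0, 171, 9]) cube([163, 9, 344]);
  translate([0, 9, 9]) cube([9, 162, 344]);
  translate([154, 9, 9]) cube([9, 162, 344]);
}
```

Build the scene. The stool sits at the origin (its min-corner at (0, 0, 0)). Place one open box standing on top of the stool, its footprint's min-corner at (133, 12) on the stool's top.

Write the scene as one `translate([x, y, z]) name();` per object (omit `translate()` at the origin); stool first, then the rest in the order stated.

stool();
translate([133, 12, 392]) open_box();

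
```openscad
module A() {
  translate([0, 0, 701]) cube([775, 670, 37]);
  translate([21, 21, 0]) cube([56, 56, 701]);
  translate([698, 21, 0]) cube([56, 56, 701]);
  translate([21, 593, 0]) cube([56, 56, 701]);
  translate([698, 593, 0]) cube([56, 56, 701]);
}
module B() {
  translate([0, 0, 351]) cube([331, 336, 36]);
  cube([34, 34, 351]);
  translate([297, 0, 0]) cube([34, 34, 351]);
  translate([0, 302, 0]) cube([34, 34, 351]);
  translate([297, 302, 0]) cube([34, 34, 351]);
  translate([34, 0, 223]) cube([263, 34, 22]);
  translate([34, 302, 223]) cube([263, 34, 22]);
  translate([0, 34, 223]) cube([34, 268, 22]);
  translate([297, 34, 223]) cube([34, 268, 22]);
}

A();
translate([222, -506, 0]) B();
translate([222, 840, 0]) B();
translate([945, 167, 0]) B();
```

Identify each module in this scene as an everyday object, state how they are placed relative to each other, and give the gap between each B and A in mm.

Each stool's nearest face is 170 mm from the table's bounding box.

A is a table. B is a stool. Three stools sit around the table at the −y, +y, +x sides. The gap between each stool and the table is 170 mm.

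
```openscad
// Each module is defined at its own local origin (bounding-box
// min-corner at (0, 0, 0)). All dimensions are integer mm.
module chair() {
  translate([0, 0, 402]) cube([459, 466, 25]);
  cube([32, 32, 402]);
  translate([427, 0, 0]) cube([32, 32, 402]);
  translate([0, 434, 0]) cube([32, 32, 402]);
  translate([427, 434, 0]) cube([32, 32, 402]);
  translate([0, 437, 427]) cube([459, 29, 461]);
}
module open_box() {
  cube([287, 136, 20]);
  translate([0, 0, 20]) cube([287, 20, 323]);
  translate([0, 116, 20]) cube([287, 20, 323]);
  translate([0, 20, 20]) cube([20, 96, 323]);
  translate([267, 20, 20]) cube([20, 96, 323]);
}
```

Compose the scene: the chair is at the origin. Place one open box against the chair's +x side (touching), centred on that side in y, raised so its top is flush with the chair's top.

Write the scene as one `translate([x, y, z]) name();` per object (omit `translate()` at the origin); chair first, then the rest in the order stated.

chair();
translate([459, 165, 545]) open_box();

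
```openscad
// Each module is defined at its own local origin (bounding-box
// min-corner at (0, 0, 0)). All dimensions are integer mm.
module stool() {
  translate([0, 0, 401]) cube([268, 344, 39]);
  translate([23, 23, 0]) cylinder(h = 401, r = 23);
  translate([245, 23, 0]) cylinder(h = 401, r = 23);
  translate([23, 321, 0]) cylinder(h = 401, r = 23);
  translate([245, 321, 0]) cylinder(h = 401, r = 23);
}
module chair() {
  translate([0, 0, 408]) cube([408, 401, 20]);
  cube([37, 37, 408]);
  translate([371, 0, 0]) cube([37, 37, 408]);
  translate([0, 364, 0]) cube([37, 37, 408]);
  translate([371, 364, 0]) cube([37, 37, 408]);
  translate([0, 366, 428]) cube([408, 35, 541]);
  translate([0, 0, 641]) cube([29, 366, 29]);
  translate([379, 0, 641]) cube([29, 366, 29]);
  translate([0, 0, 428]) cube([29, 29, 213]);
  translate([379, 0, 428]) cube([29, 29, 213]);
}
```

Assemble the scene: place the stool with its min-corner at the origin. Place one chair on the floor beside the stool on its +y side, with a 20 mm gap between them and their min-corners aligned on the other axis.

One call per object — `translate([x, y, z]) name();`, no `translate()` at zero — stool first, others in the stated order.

stool();
translate([0, 364, 0]) chair();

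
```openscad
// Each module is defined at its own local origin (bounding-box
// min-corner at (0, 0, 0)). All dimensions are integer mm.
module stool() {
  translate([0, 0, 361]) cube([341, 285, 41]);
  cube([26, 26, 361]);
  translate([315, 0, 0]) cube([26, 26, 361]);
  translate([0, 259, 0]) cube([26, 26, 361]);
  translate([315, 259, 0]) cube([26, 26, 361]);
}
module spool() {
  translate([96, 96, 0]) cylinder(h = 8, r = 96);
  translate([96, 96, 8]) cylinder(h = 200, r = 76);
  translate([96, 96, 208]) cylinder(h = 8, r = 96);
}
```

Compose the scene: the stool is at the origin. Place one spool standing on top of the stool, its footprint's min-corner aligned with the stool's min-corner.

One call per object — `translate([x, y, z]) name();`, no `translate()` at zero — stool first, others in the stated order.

stool();
translate([0, 0, 402]) spool();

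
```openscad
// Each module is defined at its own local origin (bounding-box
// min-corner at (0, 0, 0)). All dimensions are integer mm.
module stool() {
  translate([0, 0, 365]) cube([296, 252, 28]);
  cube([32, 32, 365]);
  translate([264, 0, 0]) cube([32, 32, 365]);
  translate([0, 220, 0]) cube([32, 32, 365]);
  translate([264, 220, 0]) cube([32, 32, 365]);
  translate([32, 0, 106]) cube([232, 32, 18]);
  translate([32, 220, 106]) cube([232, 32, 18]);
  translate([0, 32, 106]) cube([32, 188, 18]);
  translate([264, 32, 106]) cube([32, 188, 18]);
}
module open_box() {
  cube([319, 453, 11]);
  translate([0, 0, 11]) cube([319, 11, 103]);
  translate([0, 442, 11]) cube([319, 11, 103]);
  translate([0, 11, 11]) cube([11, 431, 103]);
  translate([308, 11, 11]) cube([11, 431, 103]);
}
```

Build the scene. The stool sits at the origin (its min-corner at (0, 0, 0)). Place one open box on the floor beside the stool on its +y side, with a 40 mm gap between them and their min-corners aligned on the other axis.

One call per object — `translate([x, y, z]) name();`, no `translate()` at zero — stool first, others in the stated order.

stool();
translate([0, 292, 0]) open_box();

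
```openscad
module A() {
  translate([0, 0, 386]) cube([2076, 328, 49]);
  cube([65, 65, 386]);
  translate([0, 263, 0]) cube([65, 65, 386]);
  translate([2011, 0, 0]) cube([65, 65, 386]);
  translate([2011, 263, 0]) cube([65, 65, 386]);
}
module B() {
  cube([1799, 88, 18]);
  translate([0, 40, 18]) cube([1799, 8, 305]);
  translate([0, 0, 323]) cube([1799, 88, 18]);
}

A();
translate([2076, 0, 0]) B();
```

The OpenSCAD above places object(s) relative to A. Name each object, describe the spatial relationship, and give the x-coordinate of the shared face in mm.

The bench's +x face and the I-beam's −x face are both at x = 2076 mm.

A is a bench. B is an I-beam. The I-beam is against the bench's +x side, with their −y faces flush. The x-coordinate of the shared face is 2076 mm.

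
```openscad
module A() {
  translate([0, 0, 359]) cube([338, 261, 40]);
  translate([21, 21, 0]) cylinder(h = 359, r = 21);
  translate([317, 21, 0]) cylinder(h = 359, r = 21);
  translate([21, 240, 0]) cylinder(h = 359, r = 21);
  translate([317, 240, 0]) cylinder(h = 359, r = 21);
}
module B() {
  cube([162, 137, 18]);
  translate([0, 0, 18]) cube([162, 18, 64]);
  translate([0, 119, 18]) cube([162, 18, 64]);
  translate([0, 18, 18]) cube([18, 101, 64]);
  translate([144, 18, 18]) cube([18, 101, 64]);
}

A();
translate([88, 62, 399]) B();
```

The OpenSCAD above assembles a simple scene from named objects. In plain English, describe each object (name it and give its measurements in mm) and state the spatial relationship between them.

A is a four-legged stool. The seat is 338×261 mm, 40 mm thick, top at z = 399 mm. It stands on four round legs, each 42 mm in diameter, from z = 0 to the seat underside, each leg's axis is inset half a diameter from the nearest pair of seat edges (so the leg's bounding box is flush with the corner).

B is an open storage box with external size 162×137×82 mm and wall thickness 18 mm (the base is also 18 mm thick). The base covers the whole footprint; the four walls stand on the base, with the y-facing walls full-width and the x-facing walls fitting between their inner faces.

The open box is on top of the stool, centred.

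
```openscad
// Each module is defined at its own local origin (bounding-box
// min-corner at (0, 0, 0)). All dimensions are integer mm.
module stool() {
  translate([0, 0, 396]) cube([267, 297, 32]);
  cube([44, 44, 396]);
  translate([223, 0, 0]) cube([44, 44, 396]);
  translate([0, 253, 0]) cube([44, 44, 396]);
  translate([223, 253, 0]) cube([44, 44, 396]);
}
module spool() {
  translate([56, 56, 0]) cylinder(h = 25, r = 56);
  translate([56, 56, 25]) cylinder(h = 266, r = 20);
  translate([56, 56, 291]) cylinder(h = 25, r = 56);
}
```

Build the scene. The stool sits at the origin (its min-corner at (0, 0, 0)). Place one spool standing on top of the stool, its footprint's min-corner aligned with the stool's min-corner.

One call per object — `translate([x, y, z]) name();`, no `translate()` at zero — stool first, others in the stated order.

stool();
translate([0, 0, 428]) spool();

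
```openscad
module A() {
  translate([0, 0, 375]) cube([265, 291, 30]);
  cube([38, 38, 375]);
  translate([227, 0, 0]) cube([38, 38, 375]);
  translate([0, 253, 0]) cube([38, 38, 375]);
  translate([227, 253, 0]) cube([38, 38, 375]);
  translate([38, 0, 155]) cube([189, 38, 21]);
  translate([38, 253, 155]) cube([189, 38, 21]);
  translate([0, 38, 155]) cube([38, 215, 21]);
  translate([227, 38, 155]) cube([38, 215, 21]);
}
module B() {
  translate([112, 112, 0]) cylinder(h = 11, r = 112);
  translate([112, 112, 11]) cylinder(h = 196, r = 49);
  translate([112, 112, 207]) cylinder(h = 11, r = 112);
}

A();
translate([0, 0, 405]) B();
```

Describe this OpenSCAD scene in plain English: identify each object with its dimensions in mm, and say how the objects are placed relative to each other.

A is a simple wooden stool: a rectangular seat 265 mm (x) by 291 mm (y), 30 mm thick, top face at z = 405 mm, on four square legs, each 38×38 mm in cross-section. The legs rest on z = 0, each flush with a corner of the seat. Four stretchers, 38 mm wide and 21 mm tall, connect adjacent legs with their undersides at z = 155 mm, each running between the inner faces of the legs it joins and aligned with the legs' outer faces on the other axis.

B is a spool: two coaxial disc flanges of radius 112 mm and thickness 11 mm, joined by a core cylinder of radius 49 mm and height 196 mm. The lower flange rests on z = 0 and the three cylinders share a vertical axis.

The spool is on top of the stool.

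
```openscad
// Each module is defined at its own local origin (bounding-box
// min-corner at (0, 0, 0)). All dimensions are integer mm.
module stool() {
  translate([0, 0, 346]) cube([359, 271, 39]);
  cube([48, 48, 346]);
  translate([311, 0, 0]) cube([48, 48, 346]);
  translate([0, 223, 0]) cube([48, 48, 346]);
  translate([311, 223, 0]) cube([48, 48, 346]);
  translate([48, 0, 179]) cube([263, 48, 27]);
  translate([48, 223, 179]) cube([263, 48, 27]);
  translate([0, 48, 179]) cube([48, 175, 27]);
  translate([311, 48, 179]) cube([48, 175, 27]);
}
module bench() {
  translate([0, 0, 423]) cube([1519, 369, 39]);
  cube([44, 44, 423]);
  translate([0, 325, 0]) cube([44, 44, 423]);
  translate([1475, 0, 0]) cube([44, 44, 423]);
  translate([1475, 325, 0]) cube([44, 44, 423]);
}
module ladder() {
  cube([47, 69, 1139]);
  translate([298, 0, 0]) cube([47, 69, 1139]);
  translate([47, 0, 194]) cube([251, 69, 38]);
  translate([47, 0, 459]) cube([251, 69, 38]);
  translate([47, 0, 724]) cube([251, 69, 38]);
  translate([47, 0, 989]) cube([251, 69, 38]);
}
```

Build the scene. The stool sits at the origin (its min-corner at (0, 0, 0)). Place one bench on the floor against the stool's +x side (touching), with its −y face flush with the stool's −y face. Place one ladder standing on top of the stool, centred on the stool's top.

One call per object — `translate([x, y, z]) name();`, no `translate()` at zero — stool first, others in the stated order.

stool();
translate([359, 0, 0]) bench();
translate([7, 101, 385]) ladder();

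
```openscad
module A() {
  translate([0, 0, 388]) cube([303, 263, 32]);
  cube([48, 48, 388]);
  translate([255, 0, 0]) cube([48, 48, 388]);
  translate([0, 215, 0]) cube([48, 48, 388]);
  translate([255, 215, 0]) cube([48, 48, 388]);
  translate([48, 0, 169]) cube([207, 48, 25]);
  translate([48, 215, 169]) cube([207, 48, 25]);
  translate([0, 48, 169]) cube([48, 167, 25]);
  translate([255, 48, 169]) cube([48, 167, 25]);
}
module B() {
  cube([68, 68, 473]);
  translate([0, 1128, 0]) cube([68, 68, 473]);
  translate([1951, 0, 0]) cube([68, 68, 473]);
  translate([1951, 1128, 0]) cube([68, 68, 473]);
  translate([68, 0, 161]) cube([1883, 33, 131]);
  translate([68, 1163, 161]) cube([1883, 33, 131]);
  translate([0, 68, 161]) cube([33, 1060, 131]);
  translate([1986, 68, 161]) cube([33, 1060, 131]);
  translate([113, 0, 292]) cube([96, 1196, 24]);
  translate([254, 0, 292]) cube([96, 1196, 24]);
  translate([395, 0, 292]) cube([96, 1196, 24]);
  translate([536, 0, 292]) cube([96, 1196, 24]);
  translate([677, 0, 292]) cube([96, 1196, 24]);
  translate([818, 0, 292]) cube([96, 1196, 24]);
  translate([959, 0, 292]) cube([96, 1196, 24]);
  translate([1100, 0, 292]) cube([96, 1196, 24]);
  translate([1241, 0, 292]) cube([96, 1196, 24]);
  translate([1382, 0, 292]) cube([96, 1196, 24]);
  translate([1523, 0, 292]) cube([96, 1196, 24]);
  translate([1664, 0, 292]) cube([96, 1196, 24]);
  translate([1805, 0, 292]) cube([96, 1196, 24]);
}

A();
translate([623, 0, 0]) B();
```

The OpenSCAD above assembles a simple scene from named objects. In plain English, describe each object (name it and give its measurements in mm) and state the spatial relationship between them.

A is a four-legged stool. The seat is a 303×263×32 mm slab whose top surface is at z = 420 mm; four square legs, each 48×48 mm in cross-section, run from the floor (z = 0) to the underside of the seat, each flush with a corner of the seat. Four stretchers, 48 mm wide and 25 mm tall, connect adjacent legs with their undersides at z = 169 mm, each running between the inner faces of the legs it joins and aligned with the legs' outer faces on the other axis.

B is a bed frame 2019 mm long (x) by 1196 mm wide (y). Four 68×68 mm corner posts, 473 mm tall, at the corners of the footprint. Four rails of 33 mm thickness and 131 mm height run between adjacent posts with their undersides at z = 161 mm, their outer faces flush with the outside of the frame (the two x-running rails run between the posts' inner faces; the two y-running rails run between the posts' inner faces). 13 slats, each 96 mm wide (x) and 24 mm thick, lie across the top of the two x-running rails, running the full 1196 mm width of the frame in y; the slats are evenly spaced along x between the inner faces of the end posts with equal gaps (rounded down to the nearest mm) at the −x end and between each pair — any rounding remainder accumulates at the +x end.

The bed frame is on the floor beside the stool on its +x side.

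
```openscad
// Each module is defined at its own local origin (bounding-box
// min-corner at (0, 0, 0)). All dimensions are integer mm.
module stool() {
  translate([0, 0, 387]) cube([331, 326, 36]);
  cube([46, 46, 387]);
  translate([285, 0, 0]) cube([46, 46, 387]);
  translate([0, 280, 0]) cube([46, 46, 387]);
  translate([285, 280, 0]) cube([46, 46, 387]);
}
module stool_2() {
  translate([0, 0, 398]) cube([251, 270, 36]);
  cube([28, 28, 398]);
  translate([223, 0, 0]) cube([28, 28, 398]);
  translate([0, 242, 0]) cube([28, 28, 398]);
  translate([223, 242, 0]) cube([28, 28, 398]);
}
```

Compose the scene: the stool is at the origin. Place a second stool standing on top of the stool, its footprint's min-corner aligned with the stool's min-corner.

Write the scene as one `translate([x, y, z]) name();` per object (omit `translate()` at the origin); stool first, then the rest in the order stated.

stool();
translate([0, 0, 423]) stool_2();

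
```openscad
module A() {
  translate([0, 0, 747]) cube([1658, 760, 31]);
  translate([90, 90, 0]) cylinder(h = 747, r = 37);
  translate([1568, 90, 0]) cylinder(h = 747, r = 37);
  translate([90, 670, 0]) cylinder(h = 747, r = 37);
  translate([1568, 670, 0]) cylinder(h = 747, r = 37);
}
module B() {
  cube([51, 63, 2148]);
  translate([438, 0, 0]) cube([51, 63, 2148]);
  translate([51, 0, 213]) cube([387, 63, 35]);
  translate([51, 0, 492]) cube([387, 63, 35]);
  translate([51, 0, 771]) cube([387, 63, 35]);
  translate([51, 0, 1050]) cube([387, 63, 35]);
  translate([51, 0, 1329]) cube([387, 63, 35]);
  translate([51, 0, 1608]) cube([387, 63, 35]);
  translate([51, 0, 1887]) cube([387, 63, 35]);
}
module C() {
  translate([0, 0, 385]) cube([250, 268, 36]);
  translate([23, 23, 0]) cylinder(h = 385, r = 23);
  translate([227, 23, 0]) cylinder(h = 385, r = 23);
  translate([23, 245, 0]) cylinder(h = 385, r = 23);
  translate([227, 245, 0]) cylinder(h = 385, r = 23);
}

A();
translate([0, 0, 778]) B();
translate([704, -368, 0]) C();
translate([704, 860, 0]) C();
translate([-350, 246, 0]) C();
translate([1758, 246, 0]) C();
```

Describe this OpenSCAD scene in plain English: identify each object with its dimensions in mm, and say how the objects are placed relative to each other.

A is a rectangular dining table. The top is 1658×760×31 mm with its upper surface at z = 778 mm. It stands on four round legs of 74 mm diameter, each leg's bounding box inset 53 mm from the nearest pair of top edges, running from the floor to the underside of the top.

B is a wooden ladder with two side rails of 51×63 mm section and 2148 mm height, set 489 mm apart overall. Between them run 7 rectangular rungs (63 mm deep, 35 mm thick), front faces flush with the rails' −y face. The bottom of the first rung is 213 mm above the floor and each subsequent rung is 279 mm higher than the one below.

C is a four-legged stool. The seat is 250×268 mm, 36 mm thick, top at z = 421 mm. It stands on four round legs, each 46 mm in diameter, from z = 0 to the seat underside, each leg's axis is inset half a diameter from the nearest pair of seat edges (so the leg's bounding box is flush with the corner).

The ladder is on top of the table. Four stools sit around the table at the −y, +y, −x, +x sides.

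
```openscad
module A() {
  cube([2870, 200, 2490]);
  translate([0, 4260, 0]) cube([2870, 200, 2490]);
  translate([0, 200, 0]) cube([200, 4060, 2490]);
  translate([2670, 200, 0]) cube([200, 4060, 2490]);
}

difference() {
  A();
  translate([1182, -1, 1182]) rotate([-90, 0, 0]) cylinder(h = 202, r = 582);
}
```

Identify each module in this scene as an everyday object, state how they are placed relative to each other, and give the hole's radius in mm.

A is a house frame. The house frame has a circular hole through its front wall. The hole's radius is 582 mm.

The subtracted cylinder has r = 582 mm.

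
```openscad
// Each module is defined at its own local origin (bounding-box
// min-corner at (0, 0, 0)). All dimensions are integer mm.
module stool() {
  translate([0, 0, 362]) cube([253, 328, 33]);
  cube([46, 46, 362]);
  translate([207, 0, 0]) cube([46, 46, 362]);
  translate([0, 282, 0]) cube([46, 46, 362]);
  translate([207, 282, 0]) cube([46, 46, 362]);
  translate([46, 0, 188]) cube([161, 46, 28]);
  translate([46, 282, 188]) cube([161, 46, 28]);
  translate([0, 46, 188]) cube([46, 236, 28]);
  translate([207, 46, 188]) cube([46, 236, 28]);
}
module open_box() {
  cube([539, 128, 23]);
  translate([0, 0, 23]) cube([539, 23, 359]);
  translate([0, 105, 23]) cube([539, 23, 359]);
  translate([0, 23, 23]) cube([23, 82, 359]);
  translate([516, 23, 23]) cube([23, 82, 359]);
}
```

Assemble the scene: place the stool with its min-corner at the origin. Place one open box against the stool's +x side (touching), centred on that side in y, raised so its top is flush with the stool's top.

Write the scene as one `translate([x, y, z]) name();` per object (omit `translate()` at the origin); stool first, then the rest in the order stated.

stool();
translate([253, 100, 13]) open_box();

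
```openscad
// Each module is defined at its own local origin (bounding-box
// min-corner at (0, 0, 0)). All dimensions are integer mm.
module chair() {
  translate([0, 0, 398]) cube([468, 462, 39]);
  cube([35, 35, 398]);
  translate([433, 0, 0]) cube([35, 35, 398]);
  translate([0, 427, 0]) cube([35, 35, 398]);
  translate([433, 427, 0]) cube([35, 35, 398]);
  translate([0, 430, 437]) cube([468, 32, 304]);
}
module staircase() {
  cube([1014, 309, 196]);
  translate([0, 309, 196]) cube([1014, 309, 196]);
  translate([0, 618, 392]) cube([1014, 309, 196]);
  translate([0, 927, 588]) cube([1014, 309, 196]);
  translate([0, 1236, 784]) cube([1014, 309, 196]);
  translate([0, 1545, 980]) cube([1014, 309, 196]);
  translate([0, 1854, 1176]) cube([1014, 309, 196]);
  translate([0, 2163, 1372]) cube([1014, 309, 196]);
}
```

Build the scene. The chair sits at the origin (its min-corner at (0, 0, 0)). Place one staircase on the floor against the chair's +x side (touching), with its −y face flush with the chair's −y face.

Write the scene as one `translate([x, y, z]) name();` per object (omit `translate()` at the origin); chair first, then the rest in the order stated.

chair();
translate([468, 0, 0]) staircase();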